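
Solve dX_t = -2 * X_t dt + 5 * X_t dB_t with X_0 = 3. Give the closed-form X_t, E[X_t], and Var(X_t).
X_t = 3 * exp((-29/2) t + (5) B_t); E[X_t] = 3*exp(-2*t); Var(X_t) = (9*exp(25*t) - 9)*exp(-4*t)

For GBM dX = mu X dt + sigma X dB with X_0 = x_0, apply Itô to Y = log X: dY = (mu - sigma^2/2) dt + sigma dB, so Y_t = log(x_0) + (mu - sigma^2/2) t + sigma B_t and hence X_t = x_0 * exp((mu - sigma^2/2) t + sigma B_t).
With mu = -2, sigma = 5, x_0 = 3, this gives:
  X_t = 3 * exp((-29/2) * t + (5) * B_t).
Since sigma*B_t ~ Normal(0, sigma^2 t), E[exp(sigma*B_t)] = exp(sigma^2 t / 2); so E[X_t] = x_0 * exp((mu - sigma^2/2) t) * exp(sigma^2 t / 2) = x_0 * exp(mu t) = 3*exp(-2*t).
Var(X_t) = E[X_t^2] - (E[X_t])^2 = x_0^2 * exp(2 mu t) * (exp(sigma^2 t) - 1) = (9*exp(25*t) - 9)*exp(-4*t).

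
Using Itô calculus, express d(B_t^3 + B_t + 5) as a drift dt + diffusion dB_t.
d(B_t^3 + B_t + 5) = (3*B_t) dt + (3*B_t^2 + 1) dB_t

Itô's formula for f(B_t) gives d f(B_t) = f'(B_t) dB_t + (1/2) f''(B_t) dt. Compute derivatives of f(x) = x^3 + x + 5:
  f'(x)  = 3*x^2 + 1
  f''(x) = 6*x
Substitute x = B_t and multiply the f'' term by 1/2:
  drift     = (1/2) * (6*x) evaluated at B_t = 3*B_t
  diffusion = (3*x^2 + 1) evaluated at B_t = 3*B_t^2 + 1
Therefore d(B_t^3 + B_t + 5) = (3*B_t) dt + (3*B_t^2 + 1) dB_t.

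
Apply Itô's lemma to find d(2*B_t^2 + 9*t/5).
d(2*B_t^2 + 9*t/5) = (19/5) dt + (4*B_t) dB_t

Itô's formula for f(t, x): d f(t, B_t) = (f_t + (1/2) f_xx) dt + f_x dB_t. Compute partials of f(t, x) = 9*t/5 + 2*x^2:
  f_t(t,x)  = 9/5
  f_x(t,x)  = 4*x
  f_xx(t,x) = 4
Assemble drift = f_t + (1/2) f_xx = 19/5 and diffusion = f_x = 4*x. Substituting x = B_t:
  d(2*B_t^2 + 9*t/5) = (19/5) dt + (4*B_t) dB_t.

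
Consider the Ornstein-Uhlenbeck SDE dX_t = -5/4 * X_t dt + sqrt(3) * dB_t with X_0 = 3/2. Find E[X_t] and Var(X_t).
E[X_t] = 3*exp(-5*t/4)/2; Var(X_t) = 6/5 - 6*exp(-5*t/2)/5

The OU SDE dX = -theta X dt + sigma dB admits the integrating factor exp(theta t): d(exp(theta t) X_t) = sigma exp(theta t) dB_t. Integrating from 0 to t:
  X_t = x_0 * exp(-theta t) + sigma * int_0^t exp(-theta (t-s)) dB_s.
The Itô integral has mean 0 and (by the Itô isometry) variance sigma^2 * int_0^t exp(-2 theta (t - s)) ds = sigma^2 * (1 - exp(-2 theta t)) / (2 theta).
With theta = 5/4, sigma = sqrt(3), x_0 = 3/2:
  E[X_t] = 3/2 * exp(-5/4 t) = 3*exp(-5*t/4)/2
  Var(X_t) = (sqrt(3))^2 * (1 - exp(-2*5/4 t)) / (2 * 5/4) = 6/5 - 6*exp(-5*t/2)/5.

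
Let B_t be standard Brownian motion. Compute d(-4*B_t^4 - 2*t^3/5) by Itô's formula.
d(-4*B_t^4 - 2*t^3/5) = (-24*B_t^2 - 6*t^2/5) dt + (-16*B_t^3) dB_t

Itô's formula for f(t, x): d f(t, B_t) = (f_t + (1/2) f_xx) dt + f_x dB_t. Compute partials of f(t, x) = -2*t^3/5 - 4*x^4:
  f_t(t,x)  = -6*t^2/5
  f_x(t,x)  = -16*x^3
  f_xx(t,x) = -48*x^2
Assemble drift = f_t + (1/2) f_xx = -6*t^2/5 - 24*x^2 and diffusion = f_x = -16*x^3. Substituting x = B_t:
  d(-4*B_t^4 - 2*t^3/5) = (-24*B_t^2 - 6*t^2/5) dt + (-16*B_t^3) dB_t.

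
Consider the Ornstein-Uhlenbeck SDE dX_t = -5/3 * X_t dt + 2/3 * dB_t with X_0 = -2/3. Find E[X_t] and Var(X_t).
E[X_t] = -2*exp(-5*t/3)/3; Var(X_t) = 2/15 - 2*exp(-10*t/3)/15

The OU SDE dX = -theta X dt + sigma dB admits the integrating factor exp(theta t): d(exp(theta t) X_t) = sigma exp(theta t) dB_t. Integrating from 0 to t:
  X_t = x_0 * exp(-theta t) + sigma * int_0^t exp(-theta (t-s)) dB_s.
The Itô integral has mean 0 and (by the Itô isometry) variance sigma^2 * int_0^t exp(-2 theta (t - s)) ds = sigma^2 * (1 - exp(-2 theta t)) / (2 theta).
With theta = 5/3, sigma = 2/3, x_0 = -2/3:
  E[X_t] = -2/3 * exp(-5/3 t) = -2*exp(-5*t/3)/3
  Var(X_t) = (2/3)^2 * (1 - exp(-2*5/3 t)) / (2 * 5/3) = 2/15 - 2*exp(-10*t/3)/15.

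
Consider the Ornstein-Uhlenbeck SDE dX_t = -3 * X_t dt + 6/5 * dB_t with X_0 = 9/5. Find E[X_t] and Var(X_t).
E[X_t] = 9*exp(-3*t)/5; Var(X_t) = 6/25 - 6*exp(-6*t)/25

The OU SDE dX = -theta X dt + sigma dB admits the integrating factor exp(theta t): d(exp(theta t) X_t) = sigma exp(theta t) dB_t. Integrating from 0 to t:
  X_t = x_0 * exp(-theta t) + sigma * int_0^t exp(-theta (t-s)) dB_s.
The Itô integral has mean 0 and (by the Itô isometry) variance sigma^2 * int_0^t exp(-2 theta (t - s)) ds = sigma^2 * (1 - exp(-2 theta t)) / (2 theta).
With theta = 3, sigma = 6/5, x_0 = 9/5:
  E[X_t] = 9/5 * exp(-3 t) = 9*exp(-3*t)/5
  Var(X_t) = (6/5)^2 * (1 - exp(-2*3 t)) / (2 * 3) = 6/25 - 6*exp(-6*t)/25.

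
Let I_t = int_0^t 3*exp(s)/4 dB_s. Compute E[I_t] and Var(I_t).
E[I_t] = 0; Var(I_t) = 9*exp(2*t)/32 - 9/32

The Itô integral of a deterministic integrand f(s) has mean 0 because each increment f(s) * (B_{s+ds} - B_s) has mean 0. By the Itô isometry:
  Var( int_0^t f(s) dB_s ) = E[ (int_0^t f(s) dB_s)^2 ] = int_0^t f(s)^2 ds.
Here f(s) = 3*exp(s)/4, so f(s)^2 = 9*exp(2*s)/16. Integrate:
  int_0^t (9*exp(2*s)/16) ds = 9*exp(2*t)/32 - 9/32.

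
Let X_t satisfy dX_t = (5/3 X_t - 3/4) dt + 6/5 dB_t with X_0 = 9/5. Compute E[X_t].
E[X_t] = 27*exp(5*t/3)/20 + 9/20

Taking expectations and using E[dB_t] = 0, the mean m(t) = E[X_t] satisfies the ODE m'(t) = a m(t) + b with m(0) = x_0. With a = 5/3, b = -3/4, x_0 = 9/5, the solution is
  m(t) = x_0 * exp(a t) + (b/a) * (exp(a t) - 1)
       = (9/5) * exp((5/3) t) + ((-3/4)/(5/3)) * (exp((5/3) t) - 1)
       = 27*exp(5*t/3)/20 + 9/20.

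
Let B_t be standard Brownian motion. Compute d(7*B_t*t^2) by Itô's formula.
d(7*B_t*t^2) = (14*B_t*t) dt + (7*t^2) dB_t

Itô's formula for f(t, x): d f(t, B_t) = (f_t + (1/2) f_xx) dt + f_x dB_t. Compute partials of f(t, x) = 7*t^2*x:
  f_t(t,x)  = 14*t*x
  f_x(t,x)  = 7*t^2
  f_xx(t,x) = 0
Assemble drift = f_t + (1/2) f_xx = 14*t*x and diffusion = f_x = 7*t^2. Substituting x = B_t:
  d(7*B_t*t^2) = (14*B_t*t) dt + (7*t^2) dB_t.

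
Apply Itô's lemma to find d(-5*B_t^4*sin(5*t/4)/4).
d(-5*B_t^4*sin(5*t/4)/4) = (-5*B_t^2*(5*B_t^2*cos(5*t/4) + 24*sin(5*t/4))/16) dt + (-5*B_t^3*sin(5*t/4)) dB_t

Itô's formula for f(t, x): d f(t, B_t) = (f_t + (1/2) f_xx) dt + f_x dB_t. Compute partials of f(t, x) = -5*x^4*sin(5*t/4)/4:
  f_t(t,x)  = -25*x^4*cos(5*t/4)/16
  f_x(t,x)  = -5*x^3*sin(5*t/4)
  f_xx(t,x) = -15*x^2*sin(5*t/4)
Assemble drift = f_t + (1/2) f_xx = -5*x^2*(5*x^2*cos(5*t/4) + 24*sin(5*t/4))/16 and diffusion = f_x = -5*x^3*sin(5*t/4). Substituting x = B_t:
  d(-5*B_t^4*sin(5*t/4)/4) = (-5*B_t^2*(5*B_t^2*cos(5*t/4) + 24*sin(5*t/4))/16) dt + (-5*B_t^3*sin(5*t/4)) dB_t.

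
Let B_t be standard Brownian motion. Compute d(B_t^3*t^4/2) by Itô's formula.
d(B_t^3*t^4/2) = (B_t*t^3*(4*B_t^2 + 3*t)/2) dt + (3*B_t^2*t^4/2) dB_t

Itô's formula for f(t, x): d f(t, B_t) = (f_t + (1/2) f_xx) dt + f_x dB_t. Compute partials of f(t, x) = t^4*x^3/2:
  f_t(t,x)  = 2*t^3*x^3
  f_x(t,x)  = 3*t^4*x^2/2
  f_xx(t,x) = 3*t^4*x
Assemble drift = f_t + (1/2) f_xx = t^3*x*(3*t + 4*x^2)/2 and diffusion = f_x = 3*t^4*x^2/2. Substituting x = B_t:
  d(B_t^3*t^4/2) = (B_t*t^3*(4*B_t^2 + 3*t)/2) dt + (3*B_t^2*t^4/2) dB_t.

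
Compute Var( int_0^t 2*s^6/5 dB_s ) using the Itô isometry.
Var = 4*t^13/325

The Itô integral of a deterministic integrand f(s) has mean 0 because each increment f(s) * (B_{s+ds} - B_s) has mean 0. By the Itô isometry:
  Var( int_0^t f(s) dB_s ) = E[ (int_0^t f(s) dB_s)^2 ] = int_0^t f(s)^2 ds.
Here f(s) = 2*s^6/5, so f(s)^2 = 4*s^12/25. Integrate:
  int_0^t (4*s^12/25) ds = 4*t^13/325.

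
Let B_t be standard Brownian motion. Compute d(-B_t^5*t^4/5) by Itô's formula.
d(-B_t^5*t^4/5) = (B_t^3*t^3*(-4*B_t^2/5 - 2*t)) dt + (-B_t^4*t^4) dB_t

Itô's formula for f(t, x): d f(t, B_t) = (f_t + (1/2) f_xx) dt + f_x dB_t. Compute partials of f(t, x) = -t^4*x^5/5:
  f_t(t,x)  = -4*t^3*x^5/5
  f_x(t,x)  = -t^4*x^4
  f_xx(t,x) = -4*t^4*x^3
Assemble drift = f_t + (1/2) f_xx = t^3*x^3*(-2*t - 4*x^2/5) and diffusion = f_x = -t^4*x^4. Substituting x = B_t:
  d(-B_t^5*t^4/5) = (B_t^3*t^3*(-4*B_t^2/5 - 2*t)) dt + (-B_t^4*t^4) dB_t.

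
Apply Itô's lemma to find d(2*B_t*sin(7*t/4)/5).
d(2*B_t*sin(7*t/4)/5) = (7*B_t*cos(7*t/4)/10) dt + (2*sin(7*t/4)/5) dB_t

Itô's formula for f(t, x): d f(t, B_t) = (f_t + (1/2) f_xx) dt + f_x dB_t. Compute partials of f(t, x) = 2*x*sin(7*t/4)/5:
  f_t(t,x)  = 7*x*cos(7*t/4)/10
  f_x(t,x)  = 2*sin(7*t/4)/5
  f_xx(t,x) = 0
Assemble drift = f_t + (1/2) f_xx = 7*x*cos(7*t/4)/10 and diffusion = f_x = 2*sin(7*t/4)/5. Substituting x = B_t:
  d(2*B_t*sin(7*t/4)/5) = (7*B_t*cos(7*t/4)/10) dt + (2*sin(7*t/4)/5) dB_t.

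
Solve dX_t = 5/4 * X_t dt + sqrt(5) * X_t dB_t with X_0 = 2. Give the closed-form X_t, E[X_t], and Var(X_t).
X_t = 2 * exp((-5/4) t + (sqrt(5)) B_t); E[X_t] = 2*exp(5*t/4); Var(X_t) = 4*(exp(5*t) - 1)*exp(5*t/2)

For GBM dX = mu X dt + sigma X dB with X_0 = x_0, apply Itô to Y = log X: dY = (mu - sigma^2/2) dt + sigma dB, so Y_t = log(x_0) + (mu - sigma^2/2) t + sigma B_t and hence X_t = x_0 * exp((mu - sigma^2/2) t + sigma B_t).
With mu = 5/4, sigma = sqrt(5), x_0 = 2, this gives:
  X_t = 2 * exp((-5/4) * t + (sqrt(5)) * B_t).
Since sigma*B_t ~ Normal(0, sigma^2 t), E[exp(sigma*B_t)] = exp(sigma^2 t / 2); so E[X_t] = x_0 * exp((mu - sigma^2/2) t) * exp(sigma^2 t / 2) = x_0 * exp(mu t) = 2*exp(5*t/4).
Var(X_t) = E[X_t^2] - (E[X_t])^2 = x_0^2 * exp(2 mu t) * (exp(sigma^2 t) - 1) = 4*(exp(5*t) - 1)*exp(5*t/2).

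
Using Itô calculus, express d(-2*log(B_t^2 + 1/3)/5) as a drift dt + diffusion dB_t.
d(-2*log(B_t^2 + 1/3)/5) = (6*(3*B_t^2 - 1)/(5*(3*B_t^2 + 1)^2)) dt + (-12*B_t/(15*B_t^2 + 5)) dB_t

Itô's formula for f(B_t) gives d f(B_t) = f'(B_t) dB_t + (1/2) f''(B_t) dt. Compute derivatives of f(x) = -2*log(x^2 + 1/3)/5:
  f'(x)  = -12*x/(15*x^2 + 5)
  f''(x) = 12*(3*x^2 - 1)/(5*(3*x^2 + 1)^2)
Substitute x = B_t and multiply the f'' term by 1/2:
  drift     = (1/2) * (12*(3*x^2 - 1)/(5*(3*x^2 + 1)^2)) evaluated at B_t = 6*(3*B_t^2 - 1)/(5*(3*B_t^2 + 1)^2)
  diffusion = (-12*x/(15*x^2 + 5)) evaluated at B_t = -12*B_t/(15*B_t^2 + 5)
Therefore d(-2*log(B_t^2 + 1/3)/5) = (6*(3*B_t^2 - 1)/(5*(3*B_t^2 + 1)^2)) dt + (-12*B_t/(15*B_t^2 + 5)) dB_t.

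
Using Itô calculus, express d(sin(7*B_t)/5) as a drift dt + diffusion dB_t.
d(sin(7*B_t)/5) = (-49*sin(7*B_t)/10) dt + (7*cos(7*B_t)/5) dB_t

Itô's formula for f(B_t) gives d f(B_t) = f'(B_t) dB_t + (1/2) f''(B_t) dt. Compute derivatives of f(x) = sin(7*x)/5:
  f'(x)  = 7*cos(7*x)/5
  f''(x) = -49*sin(7*x)/5
Substitute x = B_t and multiply the f'' term by 1/2:
  drift     = (1/2) * (-49*sin(7*x)/5) evaluated at B_t = -49*sin(7*B_t)/10
  diffusion = (7*cos(7*x)/5) evaluated at B_t = 7*cos(7*B_t)/5
Therefore d(sin(7*B_t)/5) = (-49*sin(7*B_t)/10) dt + (7*cos(7*B_t)/5) dB_t.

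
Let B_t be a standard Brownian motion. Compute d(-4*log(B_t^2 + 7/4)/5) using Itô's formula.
d(-4*log(B_t^2 + 7/4)/5) = (16*(4*B_t^2 - 7)/(5*(4*B_t^2 + 7)^2)) dt + (-32*B_t/(20*B_t^2 + 35)) dB_t

Itô's formula for f(B_t) gives d f(B_t) = f'(B_t) dB_t + (1/2) f''(B_t) dt. Compute derivatives of f(x) = -4*log(x^2 + 7/4)/5:
  f'(x)  = -32*x/(20*x^2 + 35)
  f''(x) = 32*(4*x^2 - 7)/(5*(4*x^2 + 7)^2)
Substitute x = B_t and multiply the f'' term by 1/2:
  drift     = (1/2) * (32*(4*x^2 - 7)/(5*(4*x^2 + 7)^2)) evaluated at B_t = 16*(4*B_t^2 - 7)/(5*(4*B_t^2 + 7)^2)
  diffusion = (-32*x/(20*x^2 + 35)) evaluated at B_t = -32*B_t/(20*B_t^2 + 35)
Therefore d(-4*log(B_t^2 + 7/4)/5) = (16*(4*B_t^2 - 7)/(5*(4*B_t^2 + 7)^2)) dt + (-32*B_t/(20*B_t^2 + 35)) dB_t.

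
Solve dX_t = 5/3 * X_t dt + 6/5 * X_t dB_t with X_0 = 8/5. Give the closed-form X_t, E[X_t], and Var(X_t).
X_t = 8/5 * exp((71/75) t + (6/5) B_t); E[X_t] = 8*exp(5*t/3)/5; Var(X_t) = 64*(exp(36*t/25) - 1)*exp(10*t/3)/25

For GBM dX = mu X dt + sigma X dB with X_0 = x_0, apply Itô to Y = log X: dY = (mu - sigma^2/2) dt + sigma dB, so Y_t = log(x_0) + (mu - sigma^2/2) t + sigma B_t and hence X_t = x_0 * exp((mu - sigma^2/2) t + sigma B_t).
With mu = 5/3, sigma = 6/5, x_0 = 8/5, this gives:
  X_t = 8/5 * exp((71/75) * t + (6/5) * B_t).
Since sigma*B_t ~ Normal(0, sigma^2 t), E[exp(sigma*B_t)] = exp(sigma^2 t / 2); so E[X_t] = x_0 * exp((mu - sigma^2/2) t) * exp(sigma^2 t / 2) = x_0 * exp(mu t) = 8*exp(5*t/3)/5.
Var(X_t) = E[X_t^2] - (E[X_t])^2 = x_0^2 * exp(2 mu t) * (exp(sigma^2 t) - 1) = 64*(exp(36*t/25) - 1)*exp(10*t/3)/25.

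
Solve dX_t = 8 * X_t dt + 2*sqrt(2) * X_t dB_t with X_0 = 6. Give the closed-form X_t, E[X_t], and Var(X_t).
X_t = 6 * exp((4) t + (2*sqrt(2)) B_t); E[X_t] = 6*exp(8*t); Var(X_t) = 36*(exp(8*t) - 1)*exp(16*t)

For GBM dX = mu X dt + sigma X dB with X_0 = x_0, apply Itô to Y = log X: dY = (mu - sigma^2/2) dt + sigma dB, so Y_t = log(x_0) + (mu - sigma^2/2) t + sigma B_t and hence X_t = x_0 * exp((mu - sigma^2/2) t + sigma B_t).
With mu = 8, sigma = 2*sqrt(2), x_0 = 6, this gives:
  X_t = 6 * exp((4) * t + (2*sqrt(2)) * B_t).
Since sigma*B_t ~ Normal(0, sigma^2 t), E[exp(sigma*B_t)] = exp(sigma^2 t / 2); so E[X_t] = x_0 * exp((mu - sigma^2/2) t) * exp(sigma^2 t / 2) = x_0 * exp(mu t) = 6*exp(8*t).
Var(X_t) = E[X_t^2] - (E[X_t])^2 = x_0^2 * exp(2 mu t) * (exp(sigma^2 t) - 1) = 36*(exp(8*t) - 1)*exp(16*t).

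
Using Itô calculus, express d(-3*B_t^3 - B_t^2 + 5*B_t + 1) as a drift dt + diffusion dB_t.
d(-3*B_t^3 - B_t^2 + 5*B_t + 1) = (-9*B_t - 1) dt + (-9*B_t^2 - 2*B_t + 5) dB_t

Itô's formula for f(B_t) gives d f(B_t) = f'(B_t) dB_t + (1/2) f''(B_t) dt. Compute derivatives of f(x) = -3*x^3 - x^2 + 5*x + 1:
  f'(x)  = -9*x^2 - 2*x + 5
  f''(x) = -18*x - 2
Substitute x = B_t and multiply the f'' term by 1/2:
  drift     = (1/2) * (-18*x - 2) evaluated at B_t = -9*B_t - 1
  diffusion = (-9*x^2 - 2*x + 5) evaluated at B_t = -9*B_t^2 - 2*B_t + 5
Therefore d(-3*B_t^3 - B_t^2 + 5*B_t + 1) = (-9*B_t - 1) dt + (-9*B_t^2 - 2*B_t + 5) dB_t.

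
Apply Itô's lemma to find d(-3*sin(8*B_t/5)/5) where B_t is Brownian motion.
d(-3*sin(8*B_t/5)/5) = (96*sin(8*B_t/5)/125) dt + (-24*cos(8*B_t/5)/25) dB_t

Itô's formula for f(B_t) gives d f(B_t) = f'(B_t) dB_t + (1/2) f''(B_t) dt. Compute derivatives of f(x) = -3*sin(8*x/5)/5:
  f'(x)  = -24*cos(8*x/5)/25
  f''(x) = 192*sin(8*x/5)/125
Substitute x = B_t and multiply the f'' term by 1/2:
  drift     = (1/2) * (192*sin(8*x/5)/125) evaluated at B_t = 96*sin(8*B_t/5)/125
  diffusion = (-24*cos(8*x/5)/25) evaluated at B_t = -24*cos(8*B_t/5)/25
Therefore d(-3*sin(8*B_t/5)/5) = (96*sin(8*B_t/5)/125) dt + (-24*cos(8*B_t/5)/25) dB_t.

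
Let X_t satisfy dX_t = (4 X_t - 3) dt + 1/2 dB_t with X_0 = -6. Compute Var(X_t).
Var(X_t) = exp(8*t)/32 - 1/32

The variance V(t) = Var(X_t) satisfies V'(t) = 2 a V(t) + c^2 with V(0) = 0 (drift coefficient is linear in X, diffusion is constant). With a = 4, c = 1/2, the solution is
  V(t) = (c^2 / (2 a)) * (exp(2 a t) - 1)
       = ((1/2)^2 / (2*4)) * (exp(8 t) - 1)
       = exp(8*t)/32 - 1/32.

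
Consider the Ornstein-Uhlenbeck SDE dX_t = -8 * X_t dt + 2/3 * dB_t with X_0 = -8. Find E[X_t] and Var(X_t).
E[X_t] = -8*exp(-8*t); Var(X_t) = 1/36 - exp(-16*t)/36

The OU SDE dX = -theta X dt + sigma dB admits the integrating factor exp(theta t): d(exp(theta t) X_t) = sigma exp(theta t) dB_t. Integrating from 0 to t:
  X_t = x_0 * exp(-theta t) + sigma * int_0^t exp(-theta (t-s)) dB_s.
The Itô integral has mean 0 and (by the Itô isometry) variance sigma^2 * int_0^t exp(-2 theta (t - s)) ds = sigma^2 * (1 - exp(-2 theta t)) / (2 theta).
With theta = 8, sigma = 2/3, x_0 = -8:
  E[X_t] = -8 * exp(-8 t) = -8*exp(-8*t)
  Var(X_t) = (2/3)^2 * (1 - exp(-2*8 t)) / (2 * 8) = 1/36 - exp(-16*t)/36.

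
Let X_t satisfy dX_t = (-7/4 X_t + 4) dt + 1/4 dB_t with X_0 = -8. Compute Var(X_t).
Var(X_t) = 1/56 - exp(-7*t/2)/56

The variance V(t) = Var(X_t) satisfies V'(t) = 2 a V(t) + c^2 with V(0) = 0 (drift coefficient is linear in X, diffusion is constant). With a = -7/4, c = 1/4, the solution is
  V(t) = (c^2 / (2 a)) * (exp(2 a t) - 1)
       = ((1/4)^2 / (2*(-7/4))) * (exp((-7/2) t) - 1)
       = 1/56 - exp(-7*t/2)/56.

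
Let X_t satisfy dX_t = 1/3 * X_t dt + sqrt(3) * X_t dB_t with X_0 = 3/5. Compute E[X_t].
E[X_t] = 3*exp(t/3)/5

For GBM dX = mu X dt + sigma X dB with X_0 = x_0, apply Itô to Y = log X: dY = (mu - sigma^2/2) dt + sigma dB, so Y_t = log(x_0) + (mu - sigma^2/2) t + sigma B_t and hence X_t = x_0 * exp((mu - sigma^2/2) t + sigma B_t).
With mu = 1/3, sigma = sqrt(3), x_0 = 3/5, this gives:
  X_t = 3/5 * exp((-7/6) * t + (sqrt(3)) * B_t).
Since sigma*B_t ~ Normal(0, sigma^2 t), E[exp(sigma*B_t)] = exp(sigma^2 t / 2); so E[X_t] = x_0 * exp((mu - sigma^2/2) t) * exp(sigma^2 t / 2) = x_0 * exp(mu t) = 3*exp(t/3)/5.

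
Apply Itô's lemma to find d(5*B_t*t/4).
d(5*B_t*t/4) = (5*B_t/4) dt + (5*t/4) dB_t

Itô's formula for f(t, x): d f(t, B_t) = (f_t + (1/2) f_xx) dt + f_x dB_t. Compute partials of f(t, x) = 5*t*x/4:
  f_t(t,x)  = 5*x/4
  f_x(t,x)  = 5*t/4
  f_xx(t,x) = 0
Assemble drift = f_t + (1/2) f_xx = 5*x/4 and diffusion = f_x = 5*t/4. Substituting x = B_t:
  d(5*B_t*t/4) = (5*B_t/4) dt + (5*t/4) dB_t.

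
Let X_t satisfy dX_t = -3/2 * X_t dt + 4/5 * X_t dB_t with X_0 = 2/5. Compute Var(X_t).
Var(X_t) = (4*exp(16*t/25) - 4)*exp(-3*t)/25

For GBM dX = mu X dt + sigma X dB with X_0 = x_0, apply Itô to Y = log X: dY = (mu - sigma^2/2) dt + sigma dB, so Y_t = log(x_0) + (mu - sigma^2/2) t + sigma B_t and hence X_t = x_0 * exp((mu - sigma^2/2) t + sigma B_t).
With mu = -3/2, sigma = 4/5, x_0 = 2/5, this gives:
  X_t = 2/5 * exp((-91/50) * t + (4/5) * B_t).
Since sigma*B_t ~ Normal(0, sigma^2 t), E[exp(sigma*B_t)] = exp(sigma^2 t / 2); so E[X_t] = x_0 * exp((mu - sigma^2/2) t) * exp(sigma^2 t / 2) = x_0 * exp(mu t) = 2*exp(-3*t/2)/5.
Var(X_t) = E[X_t^2] - (E[X_t])^2 = x_0^2 * exp(2 mu t) * (exp(sigma^2 t) - 1) = (4*exp(16*t/25) - 4)*exp(-3*t)/25.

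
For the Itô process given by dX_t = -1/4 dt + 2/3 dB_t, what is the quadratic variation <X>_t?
<X>_t = 4*t/9

For an Itô process dX_t = a(t) dt + b(t) dB_t, the quadratic variation is <X>_t = int_0^t b(s)^2 ds (the drift term does not contribute). Here b(s) = 2/3, so
  b(s)^2 = 4/9.
Integrating from 0 to t:
  <X>_t = int_0^t (4/9) ds = 4*t/9.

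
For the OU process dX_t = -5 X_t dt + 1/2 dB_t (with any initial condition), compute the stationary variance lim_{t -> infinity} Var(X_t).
lim Var(X_t) = 1/40

The OU SDE dX = -theta X dt + sigma dB admits the integrating factor exp(theta t): d(exp(theta t) X_t) = sigma exp(theta t) dB_t. Integrating from 0 to t gives X_t = x_0 * exp(-theta t) + sigma * int_0^t exp(-theta (t-s)) dB_s for any initial x_0. The Itô integral has variance (by the Itô isometry) sigma^2 * int_0^t exp(-2 theta (t - s)) ds = sigma^2 * (1 - exp(-2 theta t)) / (2 theta), independent of x_0.
With theta = 5, sigma = 1/2:
  Var(X_t) = (1/2)^2 * (1 - exp(-2*5 t)) / (2 * 5) = 1/40 - exp(-10*t)/40.
As t -> infinity, exp(-2*5 t) -> 0, so the stationary variance is sigma^2 / (2 theta) = 1/40.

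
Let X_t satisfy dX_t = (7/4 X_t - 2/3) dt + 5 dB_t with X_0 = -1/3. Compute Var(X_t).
Var(X_t) = 50*exp(7*t/2)/7 - 50/7

The variance V(t) = Var(X_t) satisfies V'(t) = 2 a V(t) + c^2 with V(0) = 0 (drift coefficient is linear in X, diffusion is constant). With a = 7/4, c = 5, the solution is
  V(t) = (c^2 / (2 a)) * (exp(2 a t) - 1)
       = (5^2 / (2*(7/4))) * (exp((7/2) t) - 1)
       = 50*exp(7*t/2)/7 - 50/7.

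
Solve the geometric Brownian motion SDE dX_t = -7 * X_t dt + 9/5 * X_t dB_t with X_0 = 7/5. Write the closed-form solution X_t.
X_t = 7/5 * exp((-431/50) * t + (9/5) * B_t)

For GBM dX = mu X dt + sigma X dB with X_0 = x_0, apply Itô to Y = log X: dY = (mu - sigma^2/2) dt + sigma dB, so Y_t = log(x_0) + (mu - sigma^2/2) t + sigma B_t and hence X_t = x_0 * exp((mu - sigma^2/2) t + sigma B_t).
With mu = -7, sigma = 9/5, x_0 = 7/5, this gives:
  X_t = 7/5 * exp((-431/50) * t + (9/5) * B_t).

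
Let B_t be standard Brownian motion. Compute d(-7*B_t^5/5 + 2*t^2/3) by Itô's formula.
d(-7*B_t^5/5 + 2*t^2/3) = (-14*B_t^3 + 4*t/3) dt + (-7*B_t^4) dB_t

Itô's formula for f(t, x): d f(t, B_t) = (f_t + (1/2) f_xx) dt + f_x dB_t. Compute partials of f(t, x) = 2*t^2/3 - 7*x^5/5:
  f_t(t,x)  = 4*t/3
  f_x(t,x)  = -7*x^4
  f_xx(t,x) = -28*x^3
Assemble drift = f_t + (1/2) f_xx = 4*t/3 - 14*x^3 and diffusion = f_x = -7*x^4. Substituting x = B_t:
  d(-7*B_t^5/5 + 2*t^2/3) = (-14*B_t^3 + 4*t/3) dt + (-7*B_t^4) dB_t.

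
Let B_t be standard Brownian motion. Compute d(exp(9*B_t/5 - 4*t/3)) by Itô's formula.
d(exp(9*B_t/5 - 4*t/3)) = (43*exp(9*B_t/5 - 4*t/3)/150) dt + (9*exp(9*B_t/5 - 4*t/3)/5) dB_t

Itô's formula for f(t, x): d f(t, B_t) = (f_t + (1/2) f_xx) dt + f_x dB_t. Compute partials of f(t, x) = exp(-4*t/3 + 9*x/5):
  f_t(t,x)  = -4*exp(-4*t/3 + 9*x/5)/3
  f_x(t,x)  = 9*exp(-4*t/3 + 9*x/5)/5
  f_xx(t,x) = 81*exp(-4*t/3 + 9*x/5)/25
Assemble drift = f_t + (1/2) f_xx = 43*exp(-4*t/3 + 9*x/5)/150 and diffusion = f_x = 9*exp(-4*t/3 + 9*x/5)/5. Substituting x = B_t:
  d(exp(9*B_t/5 - 4*t/3)) = (43*exp(9*B_t/5 - 4*t/3)/150) dt + (9*exp(9*B_t/5 - 4*t/3)/5) dB_t.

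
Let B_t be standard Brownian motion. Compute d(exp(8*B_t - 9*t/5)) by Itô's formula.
d(exp(8*B_t - 9*t/5)) = (151*exp(8*B_t - 9*t/5)/5) dt + (8*exp(8*B_t - 9*t/5)) dB_t

Itô's formula for f(t, x): d f(t, B_t) = (f_t + (1/2) f_xx) dt + f_x dB_t. Compute partials of f(t, x) = exp(-9*t/5 + 8*x):
  f_t(t,x)  = -9*exp(-9*t/5 + 8*x)/5
  f_x(t,x)  = 8*exp(-9*t/5 + 8*x)
  f_xx(t,x) = 64*exp(-9*t/5 + 8*x)
Assemble drift = f_t + (1/2) f_xx = 151*exp(-9*t/5 + 8*x)/5 and diffusion = f_x = 8*exp(-9*t/5 + 8*x). Substituting x = B_t:
  d(exp(8*B_t - 9*t/5)) = (151*exp(8*B_t - 9*t/5)/5) dt + (8*exp(8*B_t - 9*t/5)) dB_t.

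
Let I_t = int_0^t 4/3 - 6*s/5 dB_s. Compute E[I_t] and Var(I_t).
E[I_t] = 0; Var(I_t) = 4*t*(27*t^2 - 90*t + 100)/225

The Itô integral of a deterministic integrand f(s) has mean 0 because each increment f(s) * (B_{s+ds} - B_s) has mean 0. By the Itô isometry:
  Var( int_0^t f(s) dB_s ) = E[ (int_0^t f(s) dB_s)^2 ] = int_0^t f(s)^2 ds.
Here f(s) = 4/3 - 6*s/5, so f(s)^2 = 4*(9*s - 10)^2/225. Integrate:
  int_0^t (4*(9*s - 10)^2/225) ds = 4*t*(27*t^2 - 90*t + 100)/225.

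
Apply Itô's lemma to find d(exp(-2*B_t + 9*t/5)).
d(exp(-2*B_t + 9*t/5)) = (19*exp(-2*B_t + 9*t/5)/5) dt + (-2*exp(-2*B_t + 9*t/5)) dB_t

Itô's formula for f(t, x): d f(t, B_t) = (f_t + (1/2) f_xx) dt + f_x dB_t. Compute partials of f(t, x) = exp(9*t/5 - 2*x):
  f_t(t,x)  = 9*exp(9*t/5 - 2*x)/5
  f_x(t,x)  = -2*exp(9*t/5 - 2*x)
  f_xx(t,x) = 4*exp(9*t/5 - 2*x)
Assemble drift = f_t + (1/2) f_xx = 19*exp(9*t/5 - 2*x)/5 and diffusion = f_x = -2*exp(9*t/5 - 2*x). Substituting x = B_t:
  d(exp(-2*B_t + 9*t/5)) = (19*exp(-2*B_t + 9*t/5)/5) dt + (-2*exp(-2*B_t + 9*t/5)) dB_t.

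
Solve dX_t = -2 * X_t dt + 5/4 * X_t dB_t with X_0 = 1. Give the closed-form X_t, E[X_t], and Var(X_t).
X_t = 1 * exp((-89/32) t + (5/4) B_t); E[X_t] = exp(-2*t); Var(X_t) = (exp(25*t/16) - 1)*exp(-4*t)

For GBM dX = mu X dt + sigma X dB with X_0 = x_0, apply Itô to Y = log X: dY = (mu - sigma^2/2) dt + sigma dB, so Y_t = log(x_0) + (mu - sigma^2/2) t + sigma B_t and hence X_t = x_0 * exp((mu - sigma^2/2) t + sigma B_t).
With mu = -2, sigma = 5/4, x_0 = 1, this gives:
  X_t = 1 * exp((-89/32) * t + (5/4) * B_t).
Since sigma*B_t ~ Normal(0, sigma^2 t), E[exp(sigma*B_t)] = exp(sigma^2 t / 2); so E[X_t] = x_0 * exp((mu - sigma^2/2) t) * exp(sigma^2 t / 2) = x_0 * exp(mu t) = exp(-2*t).
Var(X_t) = E[X_t^2] - (E[X_t])^2 = x_0^2 * exp(2 mu t) * (exp(sigma^2 t) - 1) = (exp(25*t/16) - 1)*exp(-4*t).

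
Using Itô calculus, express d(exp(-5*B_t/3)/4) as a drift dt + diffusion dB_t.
d(exp(-5*B_t/3)/4) = (25*exp(-5*B_t/3)/72) dt + (-5*exp(-5*B_t/3)/12) dB_t

Itô's formula for f(B_t) gives d f(B_t) = f'(B_t) dB_t + (1/2) f''(B_t) dt. Compute derivatives of f(x) = exp(-5*x/3)/4:
  f'(x)  = -5*exp(-5*x/3)/12
  f''(x) = 25*exp(-5*x/3)/36
Substitute x = B_t and multiply the f'' term by 1/2:
  drift     = (1/2) * (25*exp(-5*x/3)/36) evaluated at B_t = 25*exp(-5*B_t/3)/72
  diffusion = (-5*exp(-5*x/3)/12) evaluated at B_t = -5*exp(-5*B_t/3)/12
Therefore d(exp(-5*B_t/3)/4) = (25*exp(-5*B_t/3)/72) dt + (-5*exp(-5*B_t/3)/12) dB_t.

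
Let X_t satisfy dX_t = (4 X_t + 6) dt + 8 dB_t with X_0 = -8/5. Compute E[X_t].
E[X_t] = -exp(4*t)/10 - 3/2

Taking expectations and using E[dB_t] = 0, the mean m(t) = E[X_t] satisfies the ODE m'(t) = a m(t) + b with m(0) = x_0. With a = 4, b = 6, x_0 = -8/5, the solution is
  m(t) = x_0 * exp(a t) + (b/a) * (exp(a t) - 1)
       = (-8/5) * exp(4 t) + (6/4) * (exp(4 t) - 1)
       = -exp(4*t)/10 - 3/2.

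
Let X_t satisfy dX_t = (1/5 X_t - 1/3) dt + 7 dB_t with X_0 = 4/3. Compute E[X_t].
E[X_t] = 5/3 - exp(t/5)/3

Taking expectations and using E[dB_t] = 0, the mean m(t) = E[X_t] satisfies the ODE m'(t) = a m(t) + b with m(0) = x_0. With a = 1/5, b = -1/3, x_0 = 4/3, the solution is
  m(t) = x_0 * exp(a t) + (b/a) * (exp(a t) - 1)
       = (4/3) * exp((1/5) t) + ((-1/3)/(1/5)) * (exp((1/5) t) - 1)
       = 5/3 - exp(t/5)/3.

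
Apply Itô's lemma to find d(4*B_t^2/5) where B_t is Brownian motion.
d(4*B_t^2/5) = (4/5) dt + (8*B_t/5) dB_t

Itô's formula for f(B_t) gives d f(B_t) = f'(B_t) dB_t + (1/2) f''(B_t) dt. Compute derivatives of f(x) = 4*x^2/5:
  f'(x)  = 8*x/5
  f''(x) = 8/5
Substitute x = B_t and multiply the f'' term by 1/2:
  drift     = (1/2) * (8/5) evaluated at B_t = 4/5
  diffusion = (8*x/5) evaluated at B_t = 8*B_t/5
Therefore d(4*B_t^2/5) = (4/5) dt + (8*B_t/5) dB_t.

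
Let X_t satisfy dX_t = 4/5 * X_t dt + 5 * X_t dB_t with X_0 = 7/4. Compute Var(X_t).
Var(X_t) = 49*(exp(25*t) - 1)*exp(8*t/5)/16

For GBM dX = mu X dt + sigma X dB with X_0 = x_0, apply Itô to Y = log X: dY = (mu - sigma^2/2) dt + sigma dB, so Y_t = log(x_0) + (mu - sigma^2/2) t + sigma B_t and hence X_t = x_0 * exp((mu - sigma^2/2) t + sigma B_t).
With mu = 4/5, sigma = 5, x_0 = 7/4, this gives:
  X_t = 7/4 * exp((-117/10) * t + (5) * B_t).
Since sigma*B_t ~ Normal(0, sigma^2 t), E[exp(sigma*B_t)] = exp(sigma^2 t / 2); so E[X_t] = x_0 * exp((mu - sigma^2/2) t) * exp(sigma^2 t / 2) = x_0 * exp(mu t) = 7*exp(4*t/5)/4.
Var(X_t) = E[X_t^2] - (E[X_t])^2 = x_0^2 * exp(2 mu t) * (exp(sigma^2 t) - 1) = 49*(exp(25*t) - 1)*exp(8*t/5)/16.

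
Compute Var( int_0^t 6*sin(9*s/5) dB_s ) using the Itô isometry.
Var = 18*t - 5*sin(18*t/5)

The Itô integral of a deterministic integrand f(s) has mean 0 because each increment f(s) * (B_{s+ds} - B_s) has mean 0. By the Itô isometry:
  Var( int_0^t f(s) dB_s ) = E[ (int_0^t f(s) dB_s)^2 ] = int_0^t f(s)^2 ds.
Here f(s) = 6*sin(9*s/5), so f(s)^2 = 36*sin(9*s/5)^2. Integrate:
  int_0^t (36*sin(9*s/5)^2) ds = 18*t - 5*sin(18*t/5).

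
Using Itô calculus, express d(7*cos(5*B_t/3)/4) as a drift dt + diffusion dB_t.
d(7*cos(5*B_t/3)/4) = (-175*cos(5*B_t/3)/72) dt + (-35*sin(5*B_t/3)/12) dB_t

Itô's formula for f(B_t) gives d f(B_t) = f'(B_t) dB_t + (1/2) f''(B_t) dt. Compute derivatives of f(x) = 7*cos(5*x/3)/4:
  f'(x)  = -35*sin(5*x/3)/12
  f''(x) = -175*cos(5*x/3)/36
Substitute x = B_t and multiply the f'' term by 1/2:
  drift     = (1/2) * (-175*cos(5*x/3)/36) evaluated at B_t = -175*cos(5*B_t/3)/72
  diffusion = (-35*sin(5*x/3)/12) evaluated at B_t = -35*sin(5*B_t/3)/12
Therefore d(7*cos(5*B_t/3)/4) = (-175*cos(5*B_t/3)/72) dt + (-35*sin(5*B_t/3)/12) dB_t.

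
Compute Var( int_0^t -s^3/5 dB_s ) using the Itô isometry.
Var = t^7/175

The Itô integral of a deterministic integrand f(s) has mean 0 because each increment f(s) * (B_{s+ds} - B_s) has mean 0. By the Itô isometry:
  Var( int_0^t f(s) dB_s ) = E[ (int_0^t f(s) dB_s)^2 ] = int_0^t f(s)^2 ds.
Here f(s) = -s^3/5, so f(s)^2 = s^6/25. Integrate:
  int_0^t (s^6/25) ds = t^7/175.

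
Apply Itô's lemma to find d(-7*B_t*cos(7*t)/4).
d(-7*B_t*cos(7*t)/4) = (49*B_t*sin(7*t)/4) dt + (-7*cos(7*t)/4) dB_t

Itô's formula for f(t, x): d f(t, B_t) = (f_t + (1/2) f_xx) dt + f_x dB_t. Compute partials of f(t, x) = -7*x*cos(7*t)/4:
  f_t(t,x)  = 49*x*sin(7*t)/4
  f_x(t,x)  = -7*cos(7*t)/4
  f_xx(t,x) = 0
Assemble drift = f_t + (1/2) f_xx = 49*x*sin(7*t)/4 and diffusion = f_x = -7*cos(7*t)/4. Substituting x = B_t:
  d(-7*B_t*cos(7*t)/4) = (49*B_t*sin(7*t)/4) dt + (-7*cos(7*t)/4) dB_t.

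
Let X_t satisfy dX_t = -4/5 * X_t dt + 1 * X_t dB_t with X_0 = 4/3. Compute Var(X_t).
Var(X_t) = (16*exp(t) - 16)*exp(-8*t/5)/9

For GBM dX = mu X dt + sigma X dB with X_0 = x_0, apply Itô to Y = log X: dY = (mu - sigma^2/2) dt + sigma dB, so Y_t = log(x_0) + (mu - sigma^2/2) t + sigma B_t and hence X_t = x_0 * exp((mu - sigma^2/2) t + sigma B_t).
With mu = -4/5, sigma = 1, x_0 = 4/3, this gives:
  X_t = 4/3 * exp((-13/10) * t + (1) * B_t).
Since sigma*B_t ~ Normal(0, sigma^2 t), E[exp(sigma*B_t)] = exp(sigma^2 t / 2); so E[X_t] = x_0 * exp((mu - sigma^2/2) t) * exp(sigma^2 t / 2) = x_0 * exp(mu t) = 4*exp(-4*t/5)/3.
Var(X_t) = E[X_t^2] - (E[X_t])^2 = x_0^2 * exp(2 mu t) * (exp(sigma^2 t) - 1) = (16*exp(t) - 16)*exp(-8*t/5)/9.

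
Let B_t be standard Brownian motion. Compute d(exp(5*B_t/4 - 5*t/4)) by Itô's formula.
d(exp(5*B_t/4 - 5*t/4)) = (-15*exp(5*B_t/4 - 5*t/4)/32) dt + (5*exp(5*B_t/4 - 5*t/4)/4) dB_t

Itô's formula for f(t, x): d f(t, B_t) = (f_t + (1/2) f_xx) dt + f_x dB_t. Compute partials of f(t, x) = exp(-5*t/4 + 5*x/4):
  f_t(t,x)  = -5*exp(-5*t/4 + 5*x/4)/4
  f_x(t,x)  = 5*exp(-5*t/4 + 5*x/4)/4
  f_xx(t,x) = 25*exp(-5*t/4 + 5*x/4)/16
Assemble drift = f_t + (1/2) f_xx = -15*exp(-5*t/4 + 5*x/4)/32 and diffusion = f_x = 5*exp(-5*t/4 + 5*x/4)/4. Substituting x = B_t:
  d(exp(5*B_t/4 - 5*t/4)) = (-15*exp(5*B_t/4 - 5*t/4)/32) dt + (5*exp(5*B_t/4 - 5*t/4)/4) dB_t.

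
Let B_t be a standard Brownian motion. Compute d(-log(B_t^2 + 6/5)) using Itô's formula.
d(-log(B_t^2 + 6/5)) = (5*(5*B_t^2 - 6)/(5*B_t^2 + 6)^2) dt + (-10*B_t/(5*B_t^2 + 6)) dB_t

Itô's formula for f(B_t) gives d f(B_t) = f'(B_t) dB_t + (1/2) f''(B_t) dt. Compute derivatives of f(x) = -log(x^2 + 6/5):
  f'(x)  = -10*x/(5*x^2 + 6)
  f''(x) = 10*(5*x^2 - 6)/(5*x^2 + 6)^2
Substitute x = B_t and multiply the f'' term by 1/2:
  drift     = (1/2) * (10*(5*x^2 - 6)/(5*x^2 + 6)^2) evaluated at B_t = 5*(5*B_t^2 - 6)/(5*B_t^2 + 6)^2
  diffusion = (-10*x/(5*x^2 + 6)) evaluated at B_t = -10*B_t/(5*B_t^2 + 6)
Therefore d(-log(B_t^2 + 6/5)) = (5*(5*B_t^2 - 6)/(5*B_t^2 + 6)^2) dt + (-10*B_t/(5*B_t^2 + 6)) dB_t.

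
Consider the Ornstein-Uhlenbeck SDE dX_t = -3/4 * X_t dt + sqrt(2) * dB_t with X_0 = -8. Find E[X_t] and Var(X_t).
E[X_t] = -8*exp(-3*t/4); Var(X_t) = 4/3 - 4*exp(-3*t/2)/3

The OU SDE dX = -theta X dt + sigma dB admits the integrating factor exp(theta t): d(exp(theta t) X_t) = sigma exp(theta t) dB_t. Integrating from 0 to t:
  X_t = x_0 * exp(-theta t) + sigma * int_0^t exp(-theta (t-s)) dB_s.
The Itô integral has mean 0 and (by the Itô isometry) variance sigma^2 * int_0^t exp(-2 theta (t - s)) ds = sigma^2 * (1 - exp(-2 theta t)) / (2 theta).
With theta = 3/4, sigma = sqrt(2), x_0 = -8:
  E[X_t] = -8 * exp(-3/4 t) = -8*exp(-3*t/4)
  Var(X_t) = (sqrt(2))^2 * (1 - exp(-2*3/4 t)) / (2 * 3/4) = 4/3 - 4*exp(-3*t/2)/3.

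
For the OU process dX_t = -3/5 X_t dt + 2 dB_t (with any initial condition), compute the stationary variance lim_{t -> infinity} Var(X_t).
lim Var(X_t) = 10/3

The OU SDE dX = -theta X dt + sigma dB admits the integrating factor exp(theta t): d(exp(theta t) X_t) = sigma exp(theta t) dB_t. Integrating from 0 to t gives X_t = x_0 * exp(-theta t) + sigma * int_0^t exp(-theta (t-s)) dB_s for any initial x_0. The Itô integral has variance (by the Itô isometry) sigma^2 * int_0^t exp(-2 theta (t - s)) ds = sigma^2 * (1 - exp(-2 theta t)) / (2 theta), independent of x_0.
With theta = 3/5, sigma = 2:
  Var(X_t) = (2)^2 * (1 - exp(-2*3/5 t)) / (2 * 3/5) = 10/3 - 10*exp(-6*t/5)/3.
As t -> infinity, exp(-2*3/5 t) -> 0, so the stationary variance is sigma^2 / (2 theta) = 10/3.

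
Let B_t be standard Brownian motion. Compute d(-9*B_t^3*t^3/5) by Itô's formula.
d(-9*B_t^3*t^3/5) = (27*B_t*t^2*(-B_t^2 - t)/5) dt + (-27*B_t^2*t^3/5) dB_t

Itô's formula for f(t, x): d f(t, B_t) = (f_t + (1/2) f_xx) dt + f_x dB_t. Compute partials of f(t, x) = -9*t^3*x^3/5:
  f_t(t,x)  = -27*t^2*x^3/5
  f_x(t,x)  = -27*t^3*x^2/5
  f_xx(t,x) = -54*t^3*x/5
Assemble drift = f_t + (1/2) f_xx = 27*t^2*x*(-t - x^2)/5 and diffusion = f_x = -27*t^3*x^2/5. Substituting x = B_t:
  d(-9*B_t^3*t^3/5) = (27*B_t*t^2*(-B_t^2 - t)/5) dt + (-27*B_t^2*t^3/5) dB_t.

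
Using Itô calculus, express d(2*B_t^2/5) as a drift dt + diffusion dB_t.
d(2*B_t^2/5) = (2/5) dt + (4*B_t/5) dB_t

Itô's formula for f(B_t) gives d f(B_t) = f'(B_t) dB_t + (1/2) f''(B_t) dt. Compute derivatives of f(x) = 2*x^2/5:
  f'(x)  = 4*x/5
  f''(x) = 4/5
Substitute x = B_t and multiply the f'' term by 1/2:
  drift     = (1/2) * (4/5) evaluated at B_t = 2/5
  diffusion = (4*x/5) evaluated at B_t = 4*B_t/5
Therefore d(2*B_t^2/5) = (2/5) dt + (4*B_t/5) dB_t.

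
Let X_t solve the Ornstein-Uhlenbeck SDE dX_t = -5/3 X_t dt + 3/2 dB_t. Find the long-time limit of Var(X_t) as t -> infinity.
lim Var(X_t) = 27/40

The OU SDE dX = -theta X dt + sigma dB admits the integrating factor exp(theta t): d(exp(theta t) X_t) = sigma exp(theta t) dB_t. Integrating from 0 to t gives X_t = x_0 * exp(-theta t) + sigma * int_0^t exp(-theta (t-s)) dB_s for any initial x_0. The Itô integral has variance (by the Itô isometry) sigma^2 * int_0^t exp(-2 theta (t - s)) ds = sigma^2 * (1 - exp(-2 theta t)) / (2 theta), independent of x_0.
With theta = 5/3, sigma = 3/2:
  Var(X_t) = (3/2)^2 * (1 - exp(-2*5/3 t)) / (2 * 5/3) = 27/40 - 27*exp(-10*t/3)/40.
As t -> infinity, exp(-2*5/3 t) -> 0, so the stationary variance is sigma^2 / (2 theta) = 27/40.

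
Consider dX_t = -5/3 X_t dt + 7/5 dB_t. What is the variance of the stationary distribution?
lim Var(X_t) = 147/250

The OU SDE dX = -theta X dt + sigma dB admits the integrating factor exp(theta t): d(exp(theta t) X_t) = sigma exp(theta t) dB_t. Integrating from 0 to t gives X_t = x_0 * exp(-theta t) + sigma * int_0^t exp(-theta (t-s)) dB_s for any initial x_0. The Itô integral has variance (by the Itô isometry) sigma^2 * int_0^t exp(-2 theta (t - s)) ds = sigma^2 * (1 - exp(-2 theta t)) / (2 theta), independent of x_0.
With theta = 5/3, sigma = 7/5:
  Var(X_t) = (7/5)^2 * (1 - exp(-2*5/3 t)) / (2 * 5/3) = 147/250 - 147*exp(-10*t/3)/250.
As t -> infinity, exp(-2*5/3 t) -> 0, so the stationary variance is sigma^2 / (2 theta) = 147/250.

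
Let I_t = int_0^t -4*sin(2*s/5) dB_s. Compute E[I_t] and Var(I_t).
E[I_t] = 0; Var(I_t) = 8*t - 10*sin(4*t/5)

The Itô integral of a deterministic integrand f(s) has mean 0 because each increment f(s) * (B_{s+ds} - B_s) has mean 0. By the Itô isometry:
  Var( int_0^t f(s) dB_s ) = E[ (int_0^t f(s) dB_s)^2 ] = int_0^t f(s)^2 ds.
Here f(s) = -4*sin(2*s/5), so f(s)^2 = 16*sin(2*s/5)^2. Integrate:
  int_0^t (16*sin(2*s/5)^2) ds = 8*t - 10*sin(4*t/5).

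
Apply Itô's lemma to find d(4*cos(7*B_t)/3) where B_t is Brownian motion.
d(4*cos(7*B_t)/3) = (-98*cos(7*B_t)/3) dt + (-28*sin(7*B_t)/3) dB_t

Itô's formula for f(B_t) gives d f(B_t) = f'(B_t) dB_t + (1/2) f''(B_t) dt. Compute derivatives of f(x) = 4*cos(7*x)/3:
  f'(x)  = -28*sin(7*x)/3
  f''(x) = -196*cos(7*x)/3
Substitute x = B_t and multiply the f'' term by 1/2:
  drift     = (1/2) * (-196*cos(7*x)/3) evaluated at B_t = -98*cos(7*B_t)/3
  diffusion = (-28*sin(7*x)/3) evaluated at B_t = -28*sin(7*B_t)/3
Therefore d(4*cos(7*B_t)/3) = (-98*cos(7*B_t)/3) dt + (-28*sin(7*B_t)/3) dB_t.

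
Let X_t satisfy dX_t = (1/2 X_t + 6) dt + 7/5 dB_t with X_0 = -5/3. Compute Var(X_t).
Var(X_t) = 49*exp(t)/25 - 49/25

The variance V(t) = Var(X_t) satisfies V'(t) = 2 a V(t) + c^2 with V(0) = 0 (drift coefficient is linear in X, diffusion is constant). With a = 1/2, c = 7/5, the solution is
  V(t) = (c^2 / (2 a)) * (exp(2 a t) - 1)
       = ((7/5)^2 / (2*(1/2))) * (exp(1 t) - 1)
       = 49*exp(t)/25 - 49/25.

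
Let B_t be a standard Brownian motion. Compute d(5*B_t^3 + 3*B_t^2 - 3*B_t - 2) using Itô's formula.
d(5*B_t^3 + 3*B_t^2 - 3*B_t - 2) = (15*B_t + 3) dt + (15*B_t^2 + 6*B_t - 3) dB_t

Itô's formula for f(B_t) gives d f(B_t) = f'(B_t) dB_t + (1/2) f''(B_t) dt. Compute derivatives of f(x) = 5*x^3 + 3*x^2 - 3*x - 2:
  f'(x)  = 15*x^2 + 6*x - 3
  f''(x) = 30*x + 6
Substitute x = B_t and multiply the f'' term by 1/2:
  drift     = (1/2) * (30*x + 6) evaluated at B_t = 15*B_t + 3
  diffusion = (15*x^2 + 6*x - 3) evaluated at B_t = 15*B_t^2 + 6*B_t - 3
Therefore d(5*B_t^3 + 3*B_t^2 - 3*B_t - 2) = (15*B_t + 3) dt + (15*B_t^2 + 6*B_t - 3) dB_t.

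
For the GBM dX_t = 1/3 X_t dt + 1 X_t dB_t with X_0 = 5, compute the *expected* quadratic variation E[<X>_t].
E[<X>_t] = 15*exp(5*t/3) - 15

<X>_t = int_0^t (1 * X_s)^2 ds. Taking expectation inside the integral: E[<X>_t] = 1^2 * int_0^t E[X_s^2] ds. For GBM, E[X_s^2] = x_0^2 * exp((2 mu + sigma^2) s). Integrating:
  E[<X>_t] = 1^2 * 5^2 * (exp((2*(1/3) + 1^2) t) - 1) / (2*(1/3) + 1^2)
           = 1^2 * 5^2 * (exp((5/3) t) - 1) / (5/3) = 15*exp(5*t/3) - 15.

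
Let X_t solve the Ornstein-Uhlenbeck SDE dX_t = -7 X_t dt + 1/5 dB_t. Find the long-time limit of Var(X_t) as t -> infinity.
lim Var(X_t) = 1/350

The OU SDE dX = -theta X dt + sigma dB admits the integrating factor exp(theta t): d(exp(theta t) X_t) = sigma exp(theta t) dB_t. Integrating from 0 to t gives X_t = x_0 * exp(-theta t) + sigma * int_0^t exp(-theta (t-s)) dB_s for any initial x_0. The Itô integral has variance (by the Itô isometry) sigma^2 * int_0^t exp(-2 theta (t - s)) ds = sigma^2 * (1 - exp(-2 theta t)) / (2 theta), independent of x_0.
With theta = 7, sigma = 1/5:
  Var(X_t) = (1/5)^2 * (1 - exp(-2*7 t)) / (2 * 7) = 1/350 - exp(-14*t)/350.
As t -> infinity, exp(-2*7 t) -> 0, so the stationary variance is sigma^2 / (2 theta) = 1/350.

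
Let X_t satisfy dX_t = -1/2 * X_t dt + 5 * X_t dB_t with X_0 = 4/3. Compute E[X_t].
E[X_t] = 4*exp(-t/2)/3

For GBM dX = mu X dt + sigma X dB with X_0 = x_0, apply Itô to Y = log X: dY = (mu - sigma^2/2) dt + sigma dB, so Y_t = log(x_0) + (mu - sigma^2/2) t + sigma B_t and hence X_t = x_0 * exp((mu - sigma^2/2) t + sigma B_t).
With mu = -1/2, sigma = 5, x_0 = 4/3, this gives:
  X_t = 4/3 * exp((-13) * t + (5) * B_t).
Since sigma*B_t ~ Normal(0, sigma^2 t), E[exp(sigma*B_t)] = exp(sigma^2 t / 2); so E[X_t] = x_0 * exp((mu - sigma^2/2) t) * exp(sigma^2 t / 2) = x_0 * exp(mu t) = 4*exp(-t/2)/3.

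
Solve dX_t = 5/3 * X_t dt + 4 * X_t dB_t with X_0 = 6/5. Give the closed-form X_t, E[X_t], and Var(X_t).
X_t = 6/5 * exp((-19/3) t + (4) B_t); E[X_t] = 6*exp(5*t/3)/5; Var(X_t) = 36*(exp(16*t) - 1)*exp(10*t/3)/25

For GBM dX = mu X dt + sigma X dB with X_0 = x_0, apply Itô to Y = log X: dY = (mu - sigma^2/2) dt + sigma dB, so Y_t = log(x_0) + (mu - sigma^2/2) t + sigma B_t and hence X_t = x_0 * exp((mu - sigma^2/2) t + sigma B_t).
With mu = 5/3, sigma = 4, x_0 = 6/5, this gives:
  X_t = 6/5 * exp((-19/3) * t + (4) * B_t).
Since sigma*B_t ~ Normal(0, sigma^2 t), E[exp(sigma*B_t)] = exp(sigma^2 t / 2); so E[X_t] = x_0 * exp((mu - sigma^2/2) t) * exp(sigma^2 t / 2) = x_0 * exp(mu t) = 6*exp(5*t/3)/5.
Var(X_t) = E[X_t^2] - (E[X_t])^2 = x_0^2 * exp(2 mu t) * (exp(sigma^2 t) - 1) = 36*(exp(16*t) - 1)*exp(10*t/3)/25.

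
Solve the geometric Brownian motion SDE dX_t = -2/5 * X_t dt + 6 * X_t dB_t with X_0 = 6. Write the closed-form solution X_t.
X_t = 6 * exp((-92/5) * t + (6) * B_t)

For GBM dX = mu X dt + sigma X dB with X_0 = x_0, apply Itô to Y = log X: dY = (mu - sigma^2/2) dt + sigma dB, so Y_t = log(x_0) + (mu - sigma^2/2) t + sigma B_t and hence X_t = x_0 * exp((mu - sigma^2/2) t + sigma B_t).
With mu = -2/5, sigma = 6, x_0 = 6, this gives:
  X_t = 6 * exp((-92/5) * t + (6) * B_t).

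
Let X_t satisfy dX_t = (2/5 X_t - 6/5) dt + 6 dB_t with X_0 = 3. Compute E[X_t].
E[X_t] = 3

Taking expectations and using E[dB_t] = 0, the mean m(t) = E[X_t] satisfies the ODE m'(t) = a m(t) + b with m(0) = x_0. With a = 2/5, b = -6/5, x_0 = 3, the solution is
  m(t) = x_0 * exp(a t) + (b/a) * (exp(a t) - 1)
       = 3 * exp((2/5) t) + ((-6/5)/(2/5)) * (exp((2/5) t) - 1)
       = 3.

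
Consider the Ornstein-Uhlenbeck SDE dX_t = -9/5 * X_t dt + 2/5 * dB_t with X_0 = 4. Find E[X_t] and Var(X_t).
E[X_t] = 4*exp(-9*t/5); Var(X_t) = 2/45 - 2*exp(-18*t/5)/45

The OU SDE dX = -theta X dt + sigma dB admits the integrating factor exp(theta t): d(exp(theta t) X_t) = sigma exp(theta t) dB_t. Integrating from 0 to t:
  X_t = x_0 * exp(-theta t) + sigma * int_0^t exp(-theta (t-s)) dB_s.
The Itô integral has mean 0 and (by the Itô isometry) variance sigma^2 * int_0^t exp(-2 theta (t - s)) ds = sigma^2 * (1 - exp(-2 theta t)) / (2 theta).
With theta = 9/5, sigma = 2/5, x_0 = 4:
  E[X_t] = 4 * exp(-9/5 t) = 4*exp(-9*t/5)
  Var(X_t) = (2/5)^2 * (1 - exp(-2*9/5 t)) / (2 * 9/5) = 2/45 - 2*exp(-18*t/5)/45.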